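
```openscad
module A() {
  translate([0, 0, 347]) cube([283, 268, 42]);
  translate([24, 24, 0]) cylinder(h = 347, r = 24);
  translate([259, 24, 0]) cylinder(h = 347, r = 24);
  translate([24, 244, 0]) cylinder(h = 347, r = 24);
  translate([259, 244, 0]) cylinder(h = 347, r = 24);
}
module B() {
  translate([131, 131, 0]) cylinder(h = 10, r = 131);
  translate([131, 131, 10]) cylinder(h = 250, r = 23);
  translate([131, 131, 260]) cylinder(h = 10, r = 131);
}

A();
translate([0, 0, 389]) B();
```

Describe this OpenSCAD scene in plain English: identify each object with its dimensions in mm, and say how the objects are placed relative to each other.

A is a simple wooden stool: a rectangular seat 283 mm (x) by 268 mm (y), 42 mm thick, top face at z = 389 mm, on four round legs, each 48 mm in diameter. The legs rest on z = 0, each leg's axis is inset half a diameter from the nearest pair of seat edges (so the leg's bounding box is flush with the corner).

B is a spool: two coaxial disc flanges of radius 131 mm and thickness 10 mm, joined by a core cylinder of radius 23 mm and height 250 mm. The lower flange rests on z = 0 and the three cylinders share a vertical axis.

The spool is on top of the stool.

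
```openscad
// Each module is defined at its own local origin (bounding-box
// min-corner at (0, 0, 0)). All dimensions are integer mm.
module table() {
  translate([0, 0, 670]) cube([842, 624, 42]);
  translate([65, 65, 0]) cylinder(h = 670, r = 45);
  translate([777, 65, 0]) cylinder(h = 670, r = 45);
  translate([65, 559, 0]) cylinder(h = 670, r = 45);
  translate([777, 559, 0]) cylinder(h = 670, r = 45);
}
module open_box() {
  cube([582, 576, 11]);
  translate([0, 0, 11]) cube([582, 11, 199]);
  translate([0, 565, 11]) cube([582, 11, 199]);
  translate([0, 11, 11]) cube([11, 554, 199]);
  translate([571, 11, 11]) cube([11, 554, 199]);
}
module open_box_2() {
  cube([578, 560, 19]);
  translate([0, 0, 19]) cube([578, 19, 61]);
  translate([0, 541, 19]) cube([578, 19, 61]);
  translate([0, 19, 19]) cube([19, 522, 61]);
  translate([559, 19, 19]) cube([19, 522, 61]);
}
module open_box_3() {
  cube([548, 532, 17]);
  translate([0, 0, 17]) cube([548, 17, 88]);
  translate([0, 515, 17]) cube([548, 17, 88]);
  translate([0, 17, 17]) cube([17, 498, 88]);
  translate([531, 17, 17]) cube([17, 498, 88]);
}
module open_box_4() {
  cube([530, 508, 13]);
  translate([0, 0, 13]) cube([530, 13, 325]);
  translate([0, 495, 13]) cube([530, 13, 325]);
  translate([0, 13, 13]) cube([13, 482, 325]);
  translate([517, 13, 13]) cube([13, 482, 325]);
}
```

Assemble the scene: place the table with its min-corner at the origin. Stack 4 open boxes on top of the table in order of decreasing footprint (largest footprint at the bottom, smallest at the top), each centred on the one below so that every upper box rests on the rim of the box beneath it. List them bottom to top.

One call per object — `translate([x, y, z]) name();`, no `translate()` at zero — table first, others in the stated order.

table();
translate([130, 24, 712]) open_box();
translate([132, 32, 922]) open_box_2();
translate([147, 46, 1002]) open_box_3();
translate([156, 58, 1107]) open_box_4();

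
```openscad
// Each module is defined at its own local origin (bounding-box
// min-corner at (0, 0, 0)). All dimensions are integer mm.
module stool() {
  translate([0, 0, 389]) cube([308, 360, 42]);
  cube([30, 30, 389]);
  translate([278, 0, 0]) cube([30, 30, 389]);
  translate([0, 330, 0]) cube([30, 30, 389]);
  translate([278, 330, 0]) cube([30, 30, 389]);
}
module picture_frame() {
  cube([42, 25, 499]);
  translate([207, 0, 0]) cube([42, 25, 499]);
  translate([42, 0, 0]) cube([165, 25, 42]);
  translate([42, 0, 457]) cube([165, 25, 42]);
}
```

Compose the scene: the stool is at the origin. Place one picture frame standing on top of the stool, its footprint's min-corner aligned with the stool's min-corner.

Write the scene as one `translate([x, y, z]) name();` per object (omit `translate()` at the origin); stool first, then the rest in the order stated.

stool();
translate([0, 0, 431]) picture_frame();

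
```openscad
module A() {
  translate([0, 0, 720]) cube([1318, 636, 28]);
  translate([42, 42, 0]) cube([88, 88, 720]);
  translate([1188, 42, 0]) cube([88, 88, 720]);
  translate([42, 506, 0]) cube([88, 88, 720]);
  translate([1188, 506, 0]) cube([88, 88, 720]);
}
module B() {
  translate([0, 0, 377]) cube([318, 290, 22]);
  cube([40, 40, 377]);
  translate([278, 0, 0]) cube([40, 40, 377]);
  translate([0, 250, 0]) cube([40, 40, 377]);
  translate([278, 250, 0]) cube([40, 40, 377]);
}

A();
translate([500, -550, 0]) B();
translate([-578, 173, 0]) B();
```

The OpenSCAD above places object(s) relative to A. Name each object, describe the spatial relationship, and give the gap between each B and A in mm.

Each stool's nearest face is 260 mm from the table's bounding box.

A is a table. B is a stool. Two stools sit around the table at the −y, −x sides. The gap between each stool and the table is 260 mm.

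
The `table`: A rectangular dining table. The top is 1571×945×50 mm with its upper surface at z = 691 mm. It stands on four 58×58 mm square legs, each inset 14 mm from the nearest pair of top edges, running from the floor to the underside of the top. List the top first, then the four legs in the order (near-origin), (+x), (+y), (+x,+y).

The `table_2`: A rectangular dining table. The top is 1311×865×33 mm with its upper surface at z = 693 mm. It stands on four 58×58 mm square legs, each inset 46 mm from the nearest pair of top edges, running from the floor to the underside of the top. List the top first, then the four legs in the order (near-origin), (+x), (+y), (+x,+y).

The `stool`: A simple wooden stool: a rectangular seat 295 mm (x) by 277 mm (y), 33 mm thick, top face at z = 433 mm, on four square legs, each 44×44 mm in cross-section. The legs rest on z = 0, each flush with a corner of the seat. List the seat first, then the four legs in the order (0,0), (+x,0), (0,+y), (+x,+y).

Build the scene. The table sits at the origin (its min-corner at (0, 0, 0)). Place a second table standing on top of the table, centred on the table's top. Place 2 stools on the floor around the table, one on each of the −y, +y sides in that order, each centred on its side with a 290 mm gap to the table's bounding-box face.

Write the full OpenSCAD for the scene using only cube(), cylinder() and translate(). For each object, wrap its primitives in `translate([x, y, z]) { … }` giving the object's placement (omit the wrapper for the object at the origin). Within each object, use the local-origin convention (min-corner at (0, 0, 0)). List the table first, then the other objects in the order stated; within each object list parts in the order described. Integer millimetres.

translate([0, 0, 641]) cube([1571, 945, 50]);
translate([14, 14, 0]) cube([58, 58, 641]);
translate([1499, 14, 0]) cube([58, 58, 641]);
translate([14, 873, 0]) cube([58, 58, 641]);
translate([1499, 873, 0]) cube([58, 58, 641]);
translate([130, 40, 691]) {
  translate([0, 0, 660]) cube([1311, 865, 33]);
  translate([46, 46, 0]) cube([58, 58, 660]);
  translate([1207, 46, 0]) cube([58, 58, 660]);
  translate([46, 761, 0]) cube([58, 58, 660]);
  translate([1207, 761, 0]) cube([58, 58, 660]);
}
translate([638, -567, 0]) {
  translate([0, 0, 400]) cube([295, 277, 33]);
  cube([44, 44, 400]);
  translate([251, 0, 0]) cube([44, 44, 400]);
  translate([0, 233, 0]) cube([44, 44, 400]);
  translate([251, 233, 0]) cube([44, 44, 400]);
}
translate([638, 1235, 0]) {
  translate([0, 0, 400]) cube([295, 277, 33]);
  cube([44, 44, 400]);
  translate([251, 0, 0]) cube([44, 44, 400]);
  translate([0, 233, 0]) cube([44, 44, 400]);
  translate([251, 233, 0]) cube([44, 44, 400]);
}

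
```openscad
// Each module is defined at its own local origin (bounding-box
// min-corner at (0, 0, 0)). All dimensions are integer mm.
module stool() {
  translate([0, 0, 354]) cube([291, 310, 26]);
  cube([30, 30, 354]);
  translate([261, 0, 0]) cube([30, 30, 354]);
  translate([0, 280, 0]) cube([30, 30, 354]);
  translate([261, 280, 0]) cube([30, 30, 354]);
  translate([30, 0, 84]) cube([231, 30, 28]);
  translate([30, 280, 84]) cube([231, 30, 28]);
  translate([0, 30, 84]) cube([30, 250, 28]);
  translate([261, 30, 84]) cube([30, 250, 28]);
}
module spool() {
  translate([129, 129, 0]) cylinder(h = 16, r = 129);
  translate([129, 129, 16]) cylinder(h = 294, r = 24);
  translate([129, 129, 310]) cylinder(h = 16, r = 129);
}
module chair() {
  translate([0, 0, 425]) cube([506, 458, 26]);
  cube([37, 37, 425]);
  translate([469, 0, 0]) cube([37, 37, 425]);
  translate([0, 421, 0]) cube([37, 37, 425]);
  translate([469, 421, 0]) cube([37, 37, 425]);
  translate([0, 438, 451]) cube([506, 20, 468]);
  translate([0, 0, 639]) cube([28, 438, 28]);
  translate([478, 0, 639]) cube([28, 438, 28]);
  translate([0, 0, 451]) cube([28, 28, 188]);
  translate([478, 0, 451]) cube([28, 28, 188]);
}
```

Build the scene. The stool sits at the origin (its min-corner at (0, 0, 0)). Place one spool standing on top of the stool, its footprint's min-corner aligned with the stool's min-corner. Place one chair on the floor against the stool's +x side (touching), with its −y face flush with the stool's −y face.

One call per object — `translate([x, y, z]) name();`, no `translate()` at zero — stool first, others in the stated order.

stool();
translate([0, 0, 380]) spool();
translate([291, 0, 0]) chair();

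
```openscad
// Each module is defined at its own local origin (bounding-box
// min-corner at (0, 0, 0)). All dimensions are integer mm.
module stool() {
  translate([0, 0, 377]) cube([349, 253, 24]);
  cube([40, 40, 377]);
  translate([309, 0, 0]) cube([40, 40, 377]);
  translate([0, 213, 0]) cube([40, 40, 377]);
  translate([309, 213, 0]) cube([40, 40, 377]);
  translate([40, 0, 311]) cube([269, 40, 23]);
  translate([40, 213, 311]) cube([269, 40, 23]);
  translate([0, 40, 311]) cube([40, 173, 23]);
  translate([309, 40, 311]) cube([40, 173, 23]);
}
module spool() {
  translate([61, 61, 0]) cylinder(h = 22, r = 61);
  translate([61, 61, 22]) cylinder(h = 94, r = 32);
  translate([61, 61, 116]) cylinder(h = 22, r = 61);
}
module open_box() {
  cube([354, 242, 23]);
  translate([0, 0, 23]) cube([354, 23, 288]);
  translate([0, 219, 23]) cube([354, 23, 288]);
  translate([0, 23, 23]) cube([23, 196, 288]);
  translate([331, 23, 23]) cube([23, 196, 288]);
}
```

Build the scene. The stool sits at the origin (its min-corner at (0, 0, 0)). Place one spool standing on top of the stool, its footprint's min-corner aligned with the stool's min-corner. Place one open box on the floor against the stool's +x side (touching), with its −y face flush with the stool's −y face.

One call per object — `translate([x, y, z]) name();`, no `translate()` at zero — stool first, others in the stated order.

stool();
translate([0, 0, 401]) spool();
translate([349, 0, 0]) open_box();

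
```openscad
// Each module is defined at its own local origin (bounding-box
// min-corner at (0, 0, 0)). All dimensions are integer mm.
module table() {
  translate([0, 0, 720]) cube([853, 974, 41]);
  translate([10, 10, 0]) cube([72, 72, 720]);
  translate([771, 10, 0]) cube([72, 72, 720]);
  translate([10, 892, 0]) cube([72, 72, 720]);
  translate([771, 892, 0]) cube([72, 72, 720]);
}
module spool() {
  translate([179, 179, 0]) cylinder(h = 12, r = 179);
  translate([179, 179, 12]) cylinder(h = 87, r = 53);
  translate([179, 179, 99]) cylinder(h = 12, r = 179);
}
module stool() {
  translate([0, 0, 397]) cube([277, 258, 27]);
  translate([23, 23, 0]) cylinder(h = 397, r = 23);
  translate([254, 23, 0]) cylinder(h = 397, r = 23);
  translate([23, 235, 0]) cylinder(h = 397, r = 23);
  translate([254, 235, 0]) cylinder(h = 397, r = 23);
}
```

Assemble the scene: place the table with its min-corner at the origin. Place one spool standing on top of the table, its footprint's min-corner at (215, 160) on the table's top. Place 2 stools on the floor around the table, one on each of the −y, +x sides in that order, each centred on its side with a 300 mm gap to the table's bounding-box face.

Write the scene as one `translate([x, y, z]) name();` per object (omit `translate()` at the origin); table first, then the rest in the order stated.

table();
translate([215, 160, 761]) spool();
translate([288, -558, 0]) stool();
translate([1153, 358, 0]) stool();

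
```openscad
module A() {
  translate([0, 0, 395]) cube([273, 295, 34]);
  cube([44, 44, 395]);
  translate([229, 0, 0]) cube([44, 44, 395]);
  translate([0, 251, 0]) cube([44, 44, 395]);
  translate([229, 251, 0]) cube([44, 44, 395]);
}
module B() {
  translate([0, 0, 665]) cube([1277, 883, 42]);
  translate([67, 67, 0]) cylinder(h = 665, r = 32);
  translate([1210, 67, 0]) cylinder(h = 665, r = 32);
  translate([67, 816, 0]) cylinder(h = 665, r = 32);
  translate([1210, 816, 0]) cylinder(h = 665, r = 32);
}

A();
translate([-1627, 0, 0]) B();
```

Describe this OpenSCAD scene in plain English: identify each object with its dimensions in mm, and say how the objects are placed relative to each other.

A is a simple wooden stool: a rectangular seat 273 mm (x) by 295 mm (y), 34 mm thick, top face at z = 429 mm, on four square legs, each 44×44 mm in cross-section. The legs rest on z = 0, each flush with a corner of the seat.

B is a table with a 1277×883 mm rectangular top, 42 mm thick, top surface at z = 707 mm, supported by four round legs of 64 mm diameter, each leg's bounding box inset 35 mm from the nearest pair of top edges, running from the floor.

The table is on the floor beside the stool on its −x side.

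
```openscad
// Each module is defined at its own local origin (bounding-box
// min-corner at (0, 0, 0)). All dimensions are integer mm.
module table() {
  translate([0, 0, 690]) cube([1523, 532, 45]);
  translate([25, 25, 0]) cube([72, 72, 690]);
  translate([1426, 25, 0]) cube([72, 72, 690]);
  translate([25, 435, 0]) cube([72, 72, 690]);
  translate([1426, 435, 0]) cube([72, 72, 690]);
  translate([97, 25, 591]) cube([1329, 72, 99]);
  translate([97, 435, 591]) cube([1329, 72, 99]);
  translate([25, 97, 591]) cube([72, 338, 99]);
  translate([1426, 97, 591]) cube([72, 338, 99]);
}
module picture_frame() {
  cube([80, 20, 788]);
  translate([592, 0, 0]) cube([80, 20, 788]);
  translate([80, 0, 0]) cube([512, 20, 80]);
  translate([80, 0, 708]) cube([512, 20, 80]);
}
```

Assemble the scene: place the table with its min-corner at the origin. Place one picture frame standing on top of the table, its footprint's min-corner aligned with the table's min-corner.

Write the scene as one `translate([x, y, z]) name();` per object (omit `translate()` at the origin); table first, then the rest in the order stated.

table();
translate([0, 0, 735]) picture_frame();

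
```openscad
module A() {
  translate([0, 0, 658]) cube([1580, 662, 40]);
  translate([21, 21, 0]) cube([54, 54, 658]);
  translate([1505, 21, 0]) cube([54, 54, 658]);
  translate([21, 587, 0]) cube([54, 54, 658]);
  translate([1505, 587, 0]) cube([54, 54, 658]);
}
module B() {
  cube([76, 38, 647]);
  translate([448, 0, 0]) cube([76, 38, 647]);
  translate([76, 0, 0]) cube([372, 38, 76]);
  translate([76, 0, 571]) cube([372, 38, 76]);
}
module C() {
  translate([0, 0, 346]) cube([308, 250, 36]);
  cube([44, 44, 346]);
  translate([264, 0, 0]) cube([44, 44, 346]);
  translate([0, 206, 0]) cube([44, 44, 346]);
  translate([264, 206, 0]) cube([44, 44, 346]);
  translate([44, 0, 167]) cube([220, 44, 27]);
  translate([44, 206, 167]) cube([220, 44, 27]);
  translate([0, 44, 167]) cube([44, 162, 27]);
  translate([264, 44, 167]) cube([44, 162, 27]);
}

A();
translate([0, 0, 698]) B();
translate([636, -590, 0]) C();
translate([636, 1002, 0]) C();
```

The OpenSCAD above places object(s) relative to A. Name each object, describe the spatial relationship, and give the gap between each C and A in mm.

A is a table. B is a picture frame. C is a stool. The picture frame is on top of the table. Two stools sit around the table at the −y, +y sides. The gap between each stool and the table is 340 mm.

Each stool's nearest face is 340 mm from the table's bounding box.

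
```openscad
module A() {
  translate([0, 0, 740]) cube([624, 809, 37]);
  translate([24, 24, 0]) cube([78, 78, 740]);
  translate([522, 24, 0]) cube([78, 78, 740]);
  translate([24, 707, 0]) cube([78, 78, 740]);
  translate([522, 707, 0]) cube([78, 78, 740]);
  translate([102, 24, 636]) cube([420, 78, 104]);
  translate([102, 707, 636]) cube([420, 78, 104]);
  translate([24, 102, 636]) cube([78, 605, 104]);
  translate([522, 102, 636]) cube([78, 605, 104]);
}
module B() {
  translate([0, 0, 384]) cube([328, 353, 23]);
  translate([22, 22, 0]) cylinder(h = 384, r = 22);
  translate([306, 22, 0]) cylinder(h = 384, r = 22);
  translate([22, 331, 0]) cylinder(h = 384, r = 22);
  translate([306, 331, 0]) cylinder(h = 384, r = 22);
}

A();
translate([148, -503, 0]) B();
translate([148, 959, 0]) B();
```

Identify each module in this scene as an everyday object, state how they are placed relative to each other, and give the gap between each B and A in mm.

Each stool's nearest face is 150 mm from the table's bounding box.

A is a table. B is a stool. Two stools sit around the table at the −y, +y sides. The gap between each stool and the table is 150 mm.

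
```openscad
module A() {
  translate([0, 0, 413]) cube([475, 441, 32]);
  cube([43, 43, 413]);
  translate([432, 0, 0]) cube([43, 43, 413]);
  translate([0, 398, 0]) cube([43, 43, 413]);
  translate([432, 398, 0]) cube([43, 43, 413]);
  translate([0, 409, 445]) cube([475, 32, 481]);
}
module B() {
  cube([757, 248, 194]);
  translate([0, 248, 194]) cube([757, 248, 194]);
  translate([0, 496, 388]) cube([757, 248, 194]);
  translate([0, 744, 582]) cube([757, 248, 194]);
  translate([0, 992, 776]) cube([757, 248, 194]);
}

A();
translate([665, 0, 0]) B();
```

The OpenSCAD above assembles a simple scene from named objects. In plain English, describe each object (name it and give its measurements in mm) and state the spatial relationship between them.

A is a chair: 475×441 mm seat, 32 mm thick, top at z = 445 mm, on four 43 mm square corner legs flush with the seat edges. A 32 mm thick backrest slab spans the full seat width, extending 481 mm above the seat top, its back face flush with the seat's +y edge.

B is a straight staircase of 5 solid steps. Each step is 757 mm wide (x), 248 mm deep (y, the going) and 194 mm tall (the rise). The first step rests on the floor; each subsequent step sits one going further in +y and one rise higher in +z, directly behind and above the previous step with no overlap.

The staircase is on the floor beside the chair on its +x side.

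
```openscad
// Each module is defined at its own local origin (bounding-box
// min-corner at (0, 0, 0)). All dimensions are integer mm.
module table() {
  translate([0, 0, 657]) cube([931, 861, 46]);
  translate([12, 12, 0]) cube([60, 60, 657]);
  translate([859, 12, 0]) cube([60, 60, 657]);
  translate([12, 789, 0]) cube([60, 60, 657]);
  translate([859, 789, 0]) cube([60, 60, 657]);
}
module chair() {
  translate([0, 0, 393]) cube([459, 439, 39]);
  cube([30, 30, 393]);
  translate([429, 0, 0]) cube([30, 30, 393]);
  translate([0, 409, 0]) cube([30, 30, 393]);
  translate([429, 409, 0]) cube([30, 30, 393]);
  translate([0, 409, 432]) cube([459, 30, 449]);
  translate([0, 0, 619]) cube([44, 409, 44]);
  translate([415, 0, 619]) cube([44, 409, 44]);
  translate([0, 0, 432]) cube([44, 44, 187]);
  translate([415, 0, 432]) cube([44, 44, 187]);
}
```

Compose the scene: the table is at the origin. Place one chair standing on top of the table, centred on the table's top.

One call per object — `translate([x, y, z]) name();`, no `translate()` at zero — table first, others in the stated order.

table();
translate([236, 211, 703]) chair();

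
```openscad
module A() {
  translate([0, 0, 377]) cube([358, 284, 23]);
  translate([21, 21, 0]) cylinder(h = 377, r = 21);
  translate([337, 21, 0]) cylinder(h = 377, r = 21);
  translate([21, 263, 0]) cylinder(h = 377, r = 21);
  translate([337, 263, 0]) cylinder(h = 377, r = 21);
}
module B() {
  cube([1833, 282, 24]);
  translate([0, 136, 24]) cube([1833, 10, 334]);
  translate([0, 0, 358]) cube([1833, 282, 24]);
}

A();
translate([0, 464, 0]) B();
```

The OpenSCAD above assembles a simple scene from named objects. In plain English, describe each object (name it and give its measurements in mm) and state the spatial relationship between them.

A is a four-legged stool. The seat is 358×284 mm, 23 mm thick, top at z = 400 mm. It stands on four round legs, each 42 mm in diameter, from z = 0 to the seat underside, each leg's axis is inset half a diameter from the nearest pair of seat edges (so the leg's bounding box is flush with the corner).

B is an I-beam lying along x, 1833 mm long. Overall section height 382 mm. Two flanges 282 mm wide (y) and 24 mm thick, one on the floor and one at the top; a web 10 mm thick runs between them, centred on the flange width.

The I-beam is on the floor beside the stool on its +y side.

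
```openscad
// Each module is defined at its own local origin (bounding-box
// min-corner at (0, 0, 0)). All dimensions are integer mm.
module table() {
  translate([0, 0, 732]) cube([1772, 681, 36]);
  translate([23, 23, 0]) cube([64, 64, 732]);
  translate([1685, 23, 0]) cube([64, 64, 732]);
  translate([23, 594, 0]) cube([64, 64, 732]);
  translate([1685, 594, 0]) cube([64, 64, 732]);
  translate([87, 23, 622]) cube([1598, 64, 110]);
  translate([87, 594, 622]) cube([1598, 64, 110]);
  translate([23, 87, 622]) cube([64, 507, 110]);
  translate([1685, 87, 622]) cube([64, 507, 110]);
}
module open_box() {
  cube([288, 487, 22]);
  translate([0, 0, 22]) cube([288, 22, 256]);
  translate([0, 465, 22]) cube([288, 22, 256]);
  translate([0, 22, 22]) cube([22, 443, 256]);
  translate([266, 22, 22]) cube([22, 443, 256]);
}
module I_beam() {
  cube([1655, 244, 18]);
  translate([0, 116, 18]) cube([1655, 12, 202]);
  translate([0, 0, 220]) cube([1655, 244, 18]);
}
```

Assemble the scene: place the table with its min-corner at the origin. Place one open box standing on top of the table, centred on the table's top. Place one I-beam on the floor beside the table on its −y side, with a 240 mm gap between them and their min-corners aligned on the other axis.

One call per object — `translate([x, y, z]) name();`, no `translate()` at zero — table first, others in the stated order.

table();
translate([742, 97, 768]) open_box();
translate([0, -484, 0]) I_beam();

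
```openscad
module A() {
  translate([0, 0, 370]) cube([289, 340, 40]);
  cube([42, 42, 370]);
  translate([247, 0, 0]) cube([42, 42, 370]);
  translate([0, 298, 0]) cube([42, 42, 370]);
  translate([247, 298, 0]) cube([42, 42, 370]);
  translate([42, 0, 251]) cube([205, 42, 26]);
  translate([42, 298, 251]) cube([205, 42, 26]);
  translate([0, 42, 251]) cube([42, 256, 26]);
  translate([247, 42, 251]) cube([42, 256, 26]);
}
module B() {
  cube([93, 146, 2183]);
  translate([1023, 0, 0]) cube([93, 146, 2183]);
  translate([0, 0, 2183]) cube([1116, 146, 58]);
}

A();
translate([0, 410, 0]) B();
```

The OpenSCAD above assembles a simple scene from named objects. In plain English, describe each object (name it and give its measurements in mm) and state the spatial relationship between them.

A is a simple wooden stool: a rectangular seat 289 mm (x) by 340 mm (y), 40 mm thick, top face at z = 410 mm, on four square legs, each 42×42 mm in cross-section. The legs rest on z = 0, each flush with a corner of the seat. Four stretchers, 42 mm wide and 26 mm tall, connect adjacent legs with their undersides at z = 251 mm, each running between the inner faces of the legs it joins and aligned with the legs' outer faces on the other axis.

B is a door frame. The clear opening is 930 mm wide and 2183 mm high. Two 93 mm wide jambs, 146 mm deep, stand either side of the opening from the floor to the top of the opening. A 58 mm thick head sits across the top of both jambs, spanning the full outside width of the frame.

The door frame is on the floor beside the stool on its +y side.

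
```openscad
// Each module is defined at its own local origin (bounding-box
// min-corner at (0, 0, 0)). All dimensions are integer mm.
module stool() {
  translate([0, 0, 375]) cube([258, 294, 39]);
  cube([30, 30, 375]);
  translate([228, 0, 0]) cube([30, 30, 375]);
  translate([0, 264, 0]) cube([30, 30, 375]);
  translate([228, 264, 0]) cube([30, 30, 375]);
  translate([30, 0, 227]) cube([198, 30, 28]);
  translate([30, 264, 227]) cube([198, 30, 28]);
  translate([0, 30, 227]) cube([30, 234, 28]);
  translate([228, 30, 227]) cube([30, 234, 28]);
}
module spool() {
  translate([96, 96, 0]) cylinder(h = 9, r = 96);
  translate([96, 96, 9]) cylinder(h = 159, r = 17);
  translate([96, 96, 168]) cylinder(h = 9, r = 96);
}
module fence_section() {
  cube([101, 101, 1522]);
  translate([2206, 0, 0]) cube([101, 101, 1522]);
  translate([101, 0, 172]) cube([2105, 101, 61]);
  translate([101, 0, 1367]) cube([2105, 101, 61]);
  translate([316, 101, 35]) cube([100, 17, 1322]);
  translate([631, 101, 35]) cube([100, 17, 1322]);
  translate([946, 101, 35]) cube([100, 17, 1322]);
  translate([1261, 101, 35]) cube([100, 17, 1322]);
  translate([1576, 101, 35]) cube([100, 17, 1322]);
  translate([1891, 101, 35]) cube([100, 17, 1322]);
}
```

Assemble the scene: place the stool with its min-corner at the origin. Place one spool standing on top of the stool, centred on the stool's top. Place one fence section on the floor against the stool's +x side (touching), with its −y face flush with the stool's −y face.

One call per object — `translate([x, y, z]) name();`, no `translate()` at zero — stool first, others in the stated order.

stool();
translate([33, 51, 414]) spool();
translate([258, 0, 0]) fence_section();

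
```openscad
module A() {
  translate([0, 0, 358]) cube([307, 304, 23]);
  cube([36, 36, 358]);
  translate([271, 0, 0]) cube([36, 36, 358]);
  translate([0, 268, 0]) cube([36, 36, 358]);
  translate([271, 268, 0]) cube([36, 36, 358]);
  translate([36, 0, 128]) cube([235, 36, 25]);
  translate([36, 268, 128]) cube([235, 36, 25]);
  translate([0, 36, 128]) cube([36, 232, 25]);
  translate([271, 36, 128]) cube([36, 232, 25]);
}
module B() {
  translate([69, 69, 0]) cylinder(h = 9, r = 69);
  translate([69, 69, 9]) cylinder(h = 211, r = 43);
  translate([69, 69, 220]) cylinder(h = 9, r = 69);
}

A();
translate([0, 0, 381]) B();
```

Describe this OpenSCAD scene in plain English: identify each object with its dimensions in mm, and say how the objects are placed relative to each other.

A is a four-legged stool. The seat is 307×304 mm, 23 mm thick, top at z = 381 mm. It stands on four square legs, each 36×36 mm in cross-section, from z = 0 to the seat underside, each flush with a corner of the seat. Four stretchers, 36 mm wide and 25 mm tall, connect adjacent legs with their undersides at z = 128 mm, each running between the inner faces of the legs it joins and aligned with the legs' outer faces on the other axis.

B is a spool: two coaxial disc flanges of radius 69 mm and thickness 9 mm, joined by a core cylinder of radius 43 mm and height 211 mm. The lower flange rests on z = 0 and the three cylinders share a vertical axis.

The spool is on top of the stool.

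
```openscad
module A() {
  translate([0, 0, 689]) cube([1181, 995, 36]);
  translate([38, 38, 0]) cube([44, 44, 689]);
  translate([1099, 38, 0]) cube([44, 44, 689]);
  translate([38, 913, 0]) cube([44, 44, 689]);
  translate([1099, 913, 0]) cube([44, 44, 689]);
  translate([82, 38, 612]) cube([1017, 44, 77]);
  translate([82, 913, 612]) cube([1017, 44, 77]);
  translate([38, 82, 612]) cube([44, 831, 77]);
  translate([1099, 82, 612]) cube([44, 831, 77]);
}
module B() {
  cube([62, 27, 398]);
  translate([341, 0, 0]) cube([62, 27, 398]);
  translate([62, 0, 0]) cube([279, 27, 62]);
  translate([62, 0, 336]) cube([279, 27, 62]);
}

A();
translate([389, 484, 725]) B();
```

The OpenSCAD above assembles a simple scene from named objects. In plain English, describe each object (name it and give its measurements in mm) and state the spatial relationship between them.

A is a table: top 1181 mm (x) × 995 mm (y), 36 mm thick, upper face at z = 725 mm, on four 44×44 mm square legs, each inset 38 mm from the nearest pair of top edges, running from z = 0 to the bottom of the top. Four apron rails, 44 mm thick and 77 mm tall, run between adjacent legs with their top edges flush with the underside of the top and their outer faces flush with the legs' outer faces.

B is a picture frame with a 279×274 mm rectangular opening (x by z) and a uniform 62 mm border on every side. Frame depth is 27 mm along y. It is built from two vertical stiles running the full outside height and two horizontal rails spanning the gap between the stiles.

The picture frame is on top of the table, centred.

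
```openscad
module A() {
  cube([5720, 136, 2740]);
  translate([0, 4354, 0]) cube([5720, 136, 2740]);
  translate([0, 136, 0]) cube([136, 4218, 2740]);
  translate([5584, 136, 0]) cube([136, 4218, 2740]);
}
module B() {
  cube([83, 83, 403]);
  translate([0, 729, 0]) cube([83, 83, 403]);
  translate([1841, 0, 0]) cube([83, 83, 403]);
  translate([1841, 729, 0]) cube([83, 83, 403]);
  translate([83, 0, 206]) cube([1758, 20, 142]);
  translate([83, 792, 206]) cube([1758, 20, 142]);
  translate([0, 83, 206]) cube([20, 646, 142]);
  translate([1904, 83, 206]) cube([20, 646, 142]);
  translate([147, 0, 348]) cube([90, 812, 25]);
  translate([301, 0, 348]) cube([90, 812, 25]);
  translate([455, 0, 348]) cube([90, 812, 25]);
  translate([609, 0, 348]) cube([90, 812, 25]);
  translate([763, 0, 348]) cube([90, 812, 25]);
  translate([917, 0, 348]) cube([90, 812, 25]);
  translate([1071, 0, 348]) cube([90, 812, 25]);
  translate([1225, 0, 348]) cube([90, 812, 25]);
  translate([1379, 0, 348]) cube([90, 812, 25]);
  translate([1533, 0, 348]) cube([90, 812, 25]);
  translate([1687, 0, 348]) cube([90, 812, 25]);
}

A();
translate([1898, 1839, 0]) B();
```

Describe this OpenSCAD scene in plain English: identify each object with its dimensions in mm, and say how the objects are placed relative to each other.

A is the wall frame of a small rectangular building: four walls, each 2740 mm tall and 136 mm thick, enclosing a footprint 5720 mm (x) by 4490 mm (y) outside-to-outside, with no floor or roof. The front and back walls (the −y and +y sides) span the full width; the two side walls fit between them.

B is a bed frame 1924 mm long (x) by 812 mm wide (y). Four 83×83 mm corner posts, 403 mm tall, at the corners of the footprint. Four rails of 20 mm thickness and 142 mm height run between adjacent posts with their undersides at z = 206 mm, their outer faces flush with the outside of the frame (the two x-running rails run between the posts' inner faces; the two y-running rails run between the posts' inner faces). 11 slats, each 90 mm wide (x) and 25 mm thick, lie across the top of the two x-running rails, running the full 812 mm width of the frame in y; the slats are evenly spaced along x between the inner faces of the end posts with equal gaps (rounded down to the nearest mm) at the −x end and between each pair — any rounding remainder accumulates at the +x end.

The bed frame sits inside the house frame, centred.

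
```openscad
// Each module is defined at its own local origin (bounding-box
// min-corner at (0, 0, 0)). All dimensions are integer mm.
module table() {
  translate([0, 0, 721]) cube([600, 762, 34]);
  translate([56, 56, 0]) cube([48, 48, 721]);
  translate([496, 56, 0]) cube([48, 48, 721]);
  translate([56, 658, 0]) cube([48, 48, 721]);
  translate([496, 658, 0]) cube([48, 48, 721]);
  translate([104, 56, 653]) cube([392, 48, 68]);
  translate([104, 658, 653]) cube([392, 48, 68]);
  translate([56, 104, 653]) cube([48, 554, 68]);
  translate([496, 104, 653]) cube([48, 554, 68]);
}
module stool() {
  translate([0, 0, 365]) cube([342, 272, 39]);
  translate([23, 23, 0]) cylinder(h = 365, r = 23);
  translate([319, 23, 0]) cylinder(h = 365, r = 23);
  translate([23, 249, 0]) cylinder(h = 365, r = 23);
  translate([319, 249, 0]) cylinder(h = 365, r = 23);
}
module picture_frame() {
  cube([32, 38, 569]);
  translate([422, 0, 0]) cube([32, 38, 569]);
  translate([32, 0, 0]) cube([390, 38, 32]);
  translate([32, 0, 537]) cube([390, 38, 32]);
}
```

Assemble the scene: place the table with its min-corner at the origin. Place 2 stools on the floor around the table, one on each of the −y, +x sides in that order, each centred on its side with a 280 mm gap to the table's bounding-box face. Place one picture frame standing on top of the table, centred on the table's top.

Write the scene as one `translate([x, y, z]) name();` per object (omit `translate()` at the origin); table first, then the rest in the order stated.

table();
translate([129, -552, 0]) stool();
translate([880, 245, 0]) stool();
translate([73, 362, 755]) picture_frame();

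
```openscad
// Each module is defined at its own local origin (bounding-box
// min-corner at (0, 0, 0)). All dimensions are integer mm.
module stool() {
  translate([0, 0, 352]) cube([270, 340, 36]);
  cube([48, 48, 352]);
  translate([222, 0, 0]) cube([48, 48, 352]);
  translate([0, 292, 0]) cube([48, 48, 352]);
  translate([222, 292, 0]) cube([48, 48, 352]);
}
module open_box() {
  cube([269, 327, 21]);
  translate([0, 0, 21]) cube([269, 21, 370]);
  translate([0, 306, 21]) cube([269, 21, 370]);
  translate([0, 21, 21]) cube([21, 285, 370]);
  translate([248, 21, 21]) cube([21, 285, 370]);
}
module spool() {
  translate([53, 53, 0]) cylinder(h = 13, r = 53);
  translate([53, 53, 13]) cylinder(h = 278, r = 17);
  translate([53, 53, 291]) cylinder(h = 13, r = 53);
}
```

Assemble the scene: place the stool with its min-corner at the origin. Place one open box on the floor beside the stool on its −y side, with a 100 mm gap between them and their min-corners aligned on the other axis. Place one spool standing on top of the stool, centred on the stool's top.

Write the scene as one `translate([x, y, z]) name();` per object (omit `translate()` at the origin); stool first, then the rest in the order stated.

stool();
translate([0, -427, 0]) open_box();
translate([82, 117, 388]) spool();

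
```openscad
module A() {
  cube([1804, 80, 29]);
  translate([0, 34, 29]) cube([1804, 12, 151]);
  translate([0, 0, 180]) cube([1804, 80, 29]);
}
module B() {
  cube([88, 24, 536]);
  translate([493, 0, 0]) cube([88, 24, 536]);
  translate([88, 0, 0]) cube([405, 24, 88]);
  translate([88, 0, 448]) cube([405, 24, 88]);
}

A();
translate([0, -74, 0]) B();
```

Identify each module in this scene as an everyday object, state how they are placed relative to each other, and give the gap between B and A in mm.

A is an I-beam. B is a picture frame. The picture frame is on the floor beside the I-beam on its −y side. The gap between the picture frame and the I-beam is 50 mm.

The picture frame's nearest face is 50 mm from the I-beam's −y face.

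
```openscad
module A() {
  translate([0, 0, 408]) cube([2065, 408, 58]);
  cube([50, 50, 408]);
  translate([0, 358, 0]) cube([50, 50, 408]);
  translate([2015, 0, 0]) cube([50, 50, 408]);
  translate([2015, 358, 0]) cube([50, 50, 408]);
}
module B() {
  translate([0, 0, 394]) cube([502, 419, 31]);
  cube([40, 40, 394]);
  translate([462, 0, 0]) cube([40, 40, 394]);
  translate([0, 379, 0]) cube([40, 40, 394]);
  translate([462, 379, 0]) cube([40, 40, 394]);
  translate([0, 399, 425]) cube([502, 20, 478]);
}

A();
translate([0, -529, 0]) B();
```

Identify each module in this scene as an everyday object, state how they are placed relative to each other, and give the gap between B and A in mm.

The chair's nearest face is 110 mm from the bench's −y face.

A is a bench. B is a chair. The chair is on the floor beside the bench on its −y side. The gap between the chair and the bench is 110 mm.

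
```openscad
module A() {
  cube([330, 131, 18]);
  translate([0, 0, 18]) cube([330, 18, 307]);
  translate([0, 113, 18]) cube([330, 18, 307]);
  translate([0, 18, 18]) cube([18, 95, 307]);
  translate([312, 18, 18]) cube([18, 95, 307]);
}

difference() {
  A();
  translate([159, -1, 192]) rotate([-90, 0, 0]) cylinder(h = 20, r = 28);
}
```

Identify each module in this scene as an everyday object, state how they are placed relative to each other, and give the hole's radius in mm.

The subtracted cylinder has r = 28 mm.

A is an open box. The open box has a circular hole through its front wall. The hole's radius is 28 mm.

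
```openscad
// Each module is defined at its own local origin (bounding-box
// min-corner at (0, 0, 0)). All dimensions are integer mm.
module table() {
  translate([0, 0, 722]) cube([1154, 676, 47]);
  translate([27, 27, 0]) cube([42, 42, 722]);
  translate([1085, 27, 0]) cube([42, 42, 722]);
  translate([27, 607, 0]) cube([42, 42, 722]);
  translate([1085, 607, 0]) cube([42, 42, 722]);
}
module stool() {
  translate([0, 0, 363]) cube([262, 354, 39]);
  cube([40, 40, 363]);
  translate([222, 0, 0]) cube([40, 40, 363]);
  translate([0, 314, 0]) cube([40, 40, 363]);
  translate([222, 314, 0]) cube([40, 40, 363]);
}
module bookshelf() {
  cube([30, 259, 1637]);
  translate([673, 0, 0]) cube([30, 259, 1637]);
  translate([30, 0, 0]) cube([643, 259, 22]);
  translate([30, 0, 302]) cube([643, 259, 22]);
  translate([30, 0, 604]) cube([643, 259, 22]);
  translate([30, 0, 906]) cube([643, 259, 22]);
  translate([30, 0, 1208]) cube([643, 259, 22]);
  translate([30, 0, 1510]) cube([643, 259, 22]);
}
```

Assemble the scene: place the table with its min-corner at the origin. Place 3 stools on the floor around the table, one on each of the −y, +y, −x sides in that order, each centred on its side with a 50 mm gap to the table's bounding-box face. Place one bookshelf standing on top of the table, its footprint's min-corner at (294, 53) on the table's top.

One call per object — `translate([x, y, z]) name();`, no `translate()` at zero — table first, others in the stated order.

table();
translate([446, -404, 0]) stool();
translate([446, 726, 0]) stool();
translate([-312, 161, 0]) stool();
translate([294, 53, 769]) bookshelf();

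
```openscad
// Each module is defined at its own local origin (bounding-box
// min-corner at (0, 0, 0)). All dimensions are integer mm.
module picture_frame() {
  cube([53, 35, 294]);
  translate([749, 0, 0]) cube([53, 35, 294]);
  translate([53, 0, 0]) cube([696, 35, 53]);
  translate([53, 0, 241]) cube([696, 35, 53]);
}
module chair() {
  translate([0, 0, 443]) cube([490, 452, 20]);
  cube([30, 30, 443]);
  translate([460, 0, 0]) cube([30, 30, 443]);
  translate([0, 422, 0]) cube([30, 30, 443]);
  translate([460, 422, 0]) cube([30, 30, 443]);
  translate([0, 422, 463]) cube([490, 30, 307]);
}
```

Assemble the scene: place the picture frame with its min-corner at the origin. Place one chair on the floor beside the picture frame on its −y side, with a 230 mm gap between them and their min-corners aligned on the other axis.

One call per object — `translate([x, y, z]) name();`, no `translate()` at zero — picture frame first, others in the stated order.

picture_frame();
translate([0, -682, 0]) chair();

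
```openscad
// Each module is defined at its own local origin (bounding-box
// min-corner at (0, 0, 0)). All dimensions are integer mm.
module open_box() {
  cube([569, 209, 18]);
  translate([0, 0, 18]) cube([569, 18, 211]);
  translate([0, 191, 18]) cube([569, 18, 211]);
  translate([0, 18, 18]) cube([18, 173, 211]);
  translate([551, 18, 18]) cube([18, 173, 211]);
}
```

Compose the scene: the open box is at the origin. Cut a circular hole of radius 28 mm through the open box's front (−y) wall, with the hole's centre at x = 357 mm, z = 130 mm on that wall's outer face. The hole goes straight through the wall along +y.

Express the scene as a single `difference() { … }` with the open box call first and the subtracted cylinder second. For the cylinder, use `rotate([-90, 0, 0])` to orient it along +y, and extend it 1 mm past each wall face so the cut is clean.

difference() {
  open_box();
  translate([357, -1, 130]) rotate([-90, 0, 0]) cylinder(h = 20, r = 28);
}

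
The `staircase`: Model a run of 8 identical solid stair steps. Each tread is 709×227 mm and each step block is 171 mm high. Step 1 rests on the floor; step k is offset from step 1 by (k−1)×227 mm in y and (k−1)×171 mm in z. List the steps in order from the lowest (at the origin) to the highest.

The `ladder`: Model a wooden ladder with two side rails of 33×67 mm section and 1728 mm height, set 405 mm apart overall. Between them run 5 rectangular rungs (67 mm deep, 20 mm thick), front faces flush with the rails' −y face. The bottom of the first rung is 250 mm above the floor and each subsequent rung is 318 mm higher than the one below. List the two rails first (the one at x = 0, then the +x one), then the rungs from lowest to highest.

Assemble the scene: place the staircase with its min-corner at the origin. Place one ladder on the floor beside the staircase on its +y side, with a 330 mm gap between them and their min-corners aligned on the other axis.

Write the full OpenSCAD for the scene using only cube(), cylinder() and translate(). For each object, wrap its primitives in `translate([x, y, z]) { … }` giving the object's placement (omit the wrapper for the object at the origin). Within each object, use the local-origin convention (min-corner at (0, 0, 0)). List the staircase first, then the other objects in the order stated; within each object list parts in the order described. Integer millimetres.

cube([709, 227, 171]);
translate([0, 227, 171]) cube([709, 227, 171]);
translate([0, 454, 342]) cube([709, 227, 171]);
translate([0, 681, 513]) cube([709, 227, 171]);
translate([0, 908, 684]) cube([709, 227, 171]);
translate([0, 1135, 855]) cube([709, 227, 171]);
translate([0, 1362, 1026]) cube([709, 227, 171]);
translate([0, 1589, 1197]) cube([709, 227, 171]);
translate([0, 2146, 0]) {
  cube([33, 67, 1728]);
  translate([372, 0, 0]) cube([33, 67, 1728]);
  translate([33, 0, 250]) cube([339, 67, 20]);
  translate([33, 0, 568]) cube([339, 67, 20]);
  translate([33, 0, 886]) cube([339, 67, 20]);
  translate([33, 0, 1204]) cube([339, 67, 20]);
  translate([33, 0, 1522]) cube([339, 67, 20]);
}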